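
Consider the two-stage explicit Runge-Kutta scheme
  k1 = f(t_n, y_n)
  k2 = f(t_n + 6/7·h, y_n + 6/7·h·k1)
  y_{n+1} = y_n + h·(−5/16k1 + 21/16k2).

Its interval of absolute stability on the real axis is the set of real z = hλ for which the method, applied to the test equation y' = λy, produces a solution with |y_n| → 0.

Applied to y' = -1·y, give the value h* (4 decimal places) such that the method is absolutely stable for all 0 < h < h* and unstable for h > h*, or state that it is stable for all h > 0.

(-0.8889,0); λ=-1 ⇒ h* = (8/9)/1 = 0.8889.

Set f=λy, z=hλ:
  k1=λy_n ⇒ h·k1=z·y_n;  k2=λ(1+6/7z)y_n ⇒ h·k2=z(1+6/7z)y_n
  y_{n+1}/y_n = 1 − 5/16z + 21/16z(1+6/7z) = 1 + z + 9/8z²
  R(z) = 1 + z + 9/8z².

Need |R(x)|<1, x<0.
x=-1.15: |R|=1.3378
R=1: x+9/8x²=0 ⇒ x=−8/9=-0.8889; min R=1−1/(4·9/8)=0.7778>−1
Confirm numerically:
  x=-0.577: |R|=0.79755 <1
  x=-0.557: |R|=0.79203 <1
  x=-0.413: |R|=0.77889 <1
  x=-1.339: |R|=1.67804 >1
  x=-1.193: |R|=1.40816 >1
  x=-1.040: |R|=1.17680 >1
Stable set (-0.8889, 0).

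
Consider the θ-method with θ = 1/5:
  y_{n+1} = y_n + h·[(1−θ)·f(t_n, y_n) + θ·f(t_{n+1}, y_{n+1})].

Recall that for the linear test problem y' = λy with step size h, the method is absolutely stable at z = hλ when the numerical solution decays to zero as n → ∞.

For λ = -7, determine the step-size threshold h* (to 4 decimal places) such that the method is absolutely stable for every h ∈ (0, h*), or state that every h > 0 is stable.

With y'=λy (z=hλ):
  y_{n+1} = y_n + z·[4/5·y_n + 1/5·y_{n+1}] ⇒ (1 − 1/5z)y_{n+1} = (1 + 4/5z)y_n
  ⇒ R(z) = (1 + 4/5z)/(1 − 1/5z).

Find x<0 with |R(x)|<1.
x=-0.9: |R|=0.2373
R=−1: 1+4/5x = −1+1/5x ⇒ -3/5x=2 ⇒ x=2/(-3/5)=-3.3333
Confirm numerically:
  x=-3.263: |R|=0.97446 <1
  x=-3.096: |R|=0.91206 <1
  x=-2.697: |R|=0.75198 <1
  x=-1.552: |R|=0.18437 <1
  x=-3.728: |R|=1.13566 >1
  x=-3.659: |R|=1.11283 >1
  x=-3.437: |R|=1.03686 >1
So |R|<1 on (-3.3333, 0).

(-3.3333,0); λ=-7 ⇒ h* = (10/3)/7 = 0.4762.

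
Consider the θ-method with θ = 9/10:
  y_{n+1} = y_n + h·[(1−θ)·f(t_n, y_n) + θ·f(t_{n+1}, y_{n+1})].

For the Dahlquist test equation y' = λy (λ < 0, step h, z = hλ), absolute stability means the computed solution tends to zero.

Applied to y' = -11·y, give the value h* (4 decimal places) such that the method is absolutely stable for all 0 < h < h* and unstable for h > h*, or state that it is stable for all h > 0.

(−∞, 0) — no finite endpoint. Any h>0 works for λ=-11.

With y'=λy (z=hλ):
  y_{n+1} = y_n + z·[1/10·y_n + 9/10·y_{n+1}] ⇒ (1 − 9/10z)y_{n+1} = (1 + 1/10z)y_n
  so R(z) = (1 + 1/10z)/(1 − 9/10z).

Solve |R(x)|<1 on ℝ⁻.
x=-0.88: |R|=0.5089
x=-2: |R|=0.2857
x=-10: |R|=0.0000
x=-100: |R|=0.0989
θ=9/10≥1/2 ⇒ |1+1/10x|<|1−9/10x| ∀x<0 ⇒ unbounded interval.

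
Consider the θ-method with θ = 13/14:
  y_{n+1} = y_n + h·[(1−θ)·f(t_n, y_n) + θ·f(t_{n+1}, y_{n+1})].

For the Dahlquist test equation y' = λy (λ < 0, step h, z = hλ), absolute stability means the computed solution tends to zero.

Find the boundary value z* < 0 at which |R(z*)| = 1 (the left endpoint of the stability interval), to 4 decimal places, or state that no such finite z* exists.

Test eqn y'=λy, z=hλ:
  y_{n+1} = y_n + z·[1/14·y_n + 13/14·y_{n+1}] ⇒ (1 − 13/14z)y_{n+1} = (1 + 1/14z)y_n
  Hence R(z) = (1 + 1/14z)/(1 − 13/14z).

Find x<0 with |R(x)|<1.
x=-1.04: |R|=0.4709
x=-2: |R|=0.3000
x=-10: |R|=0.0278
x=-100: |R|=0.0654
θ=13/14≥1/2 ⇒ |1+1/14x|<|1−13/14x| ∀x<0 ⇒ interval (−∞,0).

unbounded; (−∞, 0).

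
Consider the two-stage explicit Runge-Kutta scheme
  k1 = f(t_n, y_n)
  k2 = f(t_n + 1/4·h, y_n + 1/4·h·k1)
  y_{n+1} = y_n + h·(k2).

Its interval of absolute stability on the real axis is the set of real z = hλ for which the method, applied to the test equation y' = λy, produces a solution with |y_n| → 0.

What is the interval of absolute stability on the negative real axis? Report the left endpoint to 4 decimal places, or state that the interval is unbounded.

Set f=λy, z=hλ:
  k1=λy_n ⇒ h·k1=z·y_n;  k2=λ(1+1/4z)y_n ⇒ h·k2=z(1+1/4z)y_n
  y_{n+1}/y_n = 1 + z(1+1/4z) = 1 + z + 1/4z²
  Hence R(z) = 1 + z + 1/4z².

Solve |R(x)|<1 on ℝ⁻.
x=-0.58: |R|=0.5041
R=1: x+1/4x²=0 ⇒ x=−4=-4.0000; min R=1−1/(4·1/4)=0.0000>−1
Confirm numerically:
  x=-3.795: |R|=0.80551 <1
  x=-3.302: |R|=0.42380 <1
  x=-1.943: |R|=0.00081 <1
  x=-1.616: |R|=0.03686 <1
  x=-4.532: |R|=1.60276 >1
  x=-4.472: |R|=1.52770 >1
  x=-4.323: |R|=1.34908 >1
Interval (-4.0000, 0).

(-4.0000, 0).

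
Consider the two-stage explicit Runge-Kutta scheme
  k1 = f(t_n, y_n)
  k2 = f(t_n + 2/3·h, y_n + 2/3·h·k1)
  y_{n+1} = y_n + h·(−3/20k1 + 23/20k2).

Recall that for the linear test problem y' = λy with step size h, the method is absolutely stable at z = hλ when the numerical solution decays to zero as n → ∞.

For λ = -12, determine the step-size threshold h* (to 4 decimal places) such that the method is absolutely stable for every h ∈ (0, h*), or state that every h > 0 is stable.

(-1.3043,0); λ=-12 ⇒ h* = (30/23)/12 = 0.1087.

Test eqn y'=λy, z=hλ:
  k1=λy_n ⇒ h·k1=z·y_n;  k2=λ(1+2/3z)y_n ⇒ h·k2=z(1+2/3z)y_n
  y_{n+1}/y_n = 1 − 3/20z + 23/20z(1+2/3z) = 1 + z + 23/30z²
  ⇒ R(z) = 1 + z + 23/30z².

Find x<0 with |R(x)|<1.
x=-0.38: |R|=0.7307
R=1: x+23/30x²=0 ⇒ x=−30/23=-1.3043; min R=1−1/(4·23/30)=0.6739>−1
Confirm numerically:
  x=-1.226: |R|=0.92636 <1
  x=-1.202: |R|=0.90568 <1
  x=-1.185: |R|=0.89157 <1
  x=-1.123: |R|=0.84387 <1
  x=-1.481: |R|=1.20058 >1
  x=-1.441: |R|=1.15097 >1
  x=-1.389: |R|=1.09015 >1
So |R|<1 on (-1.3043, 0).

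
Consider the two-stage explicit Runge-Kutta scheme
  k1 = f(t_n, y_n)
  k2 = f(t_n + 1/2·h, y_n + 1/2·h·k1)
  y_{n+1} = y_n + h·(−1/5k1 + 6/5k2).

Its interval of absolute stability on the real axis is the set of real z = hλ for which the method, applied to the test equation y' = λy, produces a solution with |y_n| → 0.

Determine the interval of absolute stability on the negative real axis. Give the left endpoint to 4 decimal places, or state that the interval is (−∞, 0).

With y'=λy (z=hλ):
  k1=λy_n ⇒ h·k1=z·y_n;  k2=λ(1+1/2z)y_n ⇒ h·k2=z(1+1/2z)y_n
  y_{n+1}/y_n = 1 − 1/5z + 6/5z(1+1/2z) = 1 + z + 3/5z²
  so R(z) = 1 + z + 3/5z².

Find x<0 with |R(x)|<1.
x=-0.34: |R|=0.7294
R=1: x+3/5x²=0 ⇒ x=−5/3=-1.6667; min R=1−1/(4·3/5)=0.5833>−1
Confirm numerically:
  x=-1.410: |R|=0.78286 <1
  x=-1.352: |R|=0.74474 <1
  x=-1.194: |R|=0.66138 <1
  x=-2.218: |R|=1.73371 >1
  x=-2.071: |R|=1.50242 >1
  x=-1.689: |R|=1.02263 >1
So |R|<1 on (-1.6667, 0).

z∈(-1.6667,0).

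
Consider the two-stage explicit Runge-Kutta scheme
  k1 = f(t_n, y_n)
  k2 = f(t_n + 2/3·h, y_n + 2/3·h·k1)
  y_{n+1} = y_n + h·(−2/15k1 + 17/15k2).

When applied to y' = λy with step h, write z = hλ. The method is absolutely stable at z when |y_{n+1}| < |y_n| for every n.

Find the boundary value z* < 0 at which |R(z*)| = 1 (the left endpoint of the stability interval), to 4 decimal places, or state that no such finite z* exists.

left endpoint -1.3235.

Test eqn y'=λy, z=hλ:
  k1=λy_n ⇒ h·k1=z·y_n;  k2=λ(1+2/3z)y_n ⇒ h·k2=z(1+2/3z)y_n
  y_{n+1}/y_n = 1 − 2/15z + 17/15z(1+2/3z) = 1 + z + 34/45z²
  ⇒ R(z) = 1 + z + 34/45z².

Solve |R(x)|<1 on ℝ⁻.
x=-0.85: |R|=0.6959
R=1: x+34/45x²=0 ⇒ x=−45/34=-1.3235; min R=1−1/(4·34/45)=0.6691>−1
Confirm numerically:
  x=-0.923: |R|=0.72068 <1
  x=-0.580: |R|=0.67417 <1
  x=-0.537: |R|=0.68088 <1
  x=-1.823: |R|=1.68796 >1
  x=-1.699: |R|=1.48199 >1
  x=-1.687: |R|=1.46329 >1
So |R|<1 on (-1.3235, 0).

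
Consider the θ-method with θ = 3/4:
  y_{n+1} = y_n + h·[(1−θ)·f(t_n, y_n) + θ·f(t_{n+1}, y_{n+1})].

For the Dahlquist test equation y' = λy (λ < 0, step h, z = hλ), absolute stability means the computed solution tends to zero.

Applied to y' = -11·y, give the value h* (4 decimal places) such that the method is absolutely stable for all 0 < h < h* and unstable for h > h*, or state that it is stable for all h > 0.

With y'=λy (z=hλ):
  y_{n+1} = y_n + z·[1/4·y_n + 3/4·y_{n+1}] ⇒ (1 − 3/4z)y_{n+1} = (1 + 1/4z)y_n
  so R(z) = (1 + 1/4z)/(1 − 3/4z).

Find x<0 with |R(x)|<1.
x=-1.45: |R|=0.3054
x=-2: |R|=0.2000
x=-10: |R|=0.1765
x=-100: |R|=0.3158
θ=3/4≥1/2 ⇒ |1+1/4x|<|1−3/4x| ∀x<0 ⇒ stable on all of ℝ⁻.

interval (−∞, 0). Any h>0 works for λ=-11.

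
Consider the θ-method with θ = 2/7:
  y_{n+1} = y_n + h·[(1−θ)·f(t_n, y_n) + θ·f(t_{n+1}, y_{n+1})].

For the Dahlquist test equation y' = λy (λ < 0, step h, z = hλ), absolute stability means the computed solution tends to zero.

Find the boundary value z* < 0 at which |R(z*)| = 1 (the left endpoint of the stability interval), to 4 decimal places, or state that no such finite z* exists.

z* = -4.6667.

On y'=λy, z=hλ:
  y_{n+1} = y_n + z·[5/7·y_n + 2/7·y_{n+1}] ⇒ (1 − 2/7z)y_{n+1} = (1 + 5/7z)y_n
  so R(z) = (1 + 5/7z)/(1 − 2/7z).

Solve |R(x)|<1 on ℝ⁻.
x=-1.13: |R|=0.1458
R=−1: 1+5/7x = −1+2/7x ⇒ -3/7x=2 ⇒ x=2/(-3/7)=-4.6667
Confirm numerically:
  x=-3.298: |R|=0.69800 <1
  x=-2.911: |R|=0.58922 <1
  x=-2.107: |R|=0.31523 <1
  x=-2.053: |R|=0.29399 <1
  x=-5.005: |R|=1.05967 >1
  x=-4.808: |R|=1.02552 >1
  x=-4.700: |R|=1.00610 >1
Interval (-4.6667, 0).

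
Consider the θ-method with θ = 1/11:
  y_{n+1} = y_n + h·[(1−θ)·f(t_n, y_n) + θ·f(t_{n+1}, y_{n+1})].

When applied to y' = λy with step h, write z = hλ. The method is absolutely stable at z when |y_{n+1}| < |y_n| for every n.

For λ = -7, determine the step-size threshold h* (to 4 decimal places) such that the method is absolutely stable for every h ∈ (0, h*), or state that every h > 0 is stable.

With y'=λy (z=hλ):
  y_{n+1} = y_n + z·[10/11·y_n + 1/11·y_{n+1}] ⇒ (1 − 1/11z)y_{n+1} = (1 + 10/11z)y_n
  Hence R(z) = (1 + 10/11z)/(1 − 1/11z).

Solve |R(x)|<1 on ℝ⁻.
x=-0.63: |R|=0.4041
R=−1: 1+10/11x = −1+1/11x ⇒ -9/11x=2 ⇒ x=2/(-9/11)=-2.4444
Confirm numerically:
  x=-2.212: |R|=0.84166 <1
  x=-1.786: |R|=0.53652 <1
  x=-1.321: |R|=0.17937 <1
  x=-2.947: |R|=1.32430 >1
  x=-2.560: |R|=1.07670 >1
Interval (-2.4444, 0).

(-2.4444,0); λ=-7 ⇒ h* = (22/9)/7 = 0.3492.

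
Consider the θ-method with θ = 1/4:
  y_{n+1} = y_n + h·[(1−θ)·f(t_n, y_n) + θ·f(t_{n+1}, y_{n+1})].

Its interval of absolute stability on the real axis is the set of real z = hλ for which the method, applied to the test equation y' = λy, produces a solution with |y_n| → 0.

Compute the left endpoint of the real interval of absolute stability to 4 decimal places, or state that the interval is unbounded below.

On y'=λy, z=hλ:
  y_{n+1} = y_n + z·[3/4·y_n + 1/4·y_{n+1}] ⇒ (1 − 1/4z)y_{n+1} = (1 + 3/4z)y_n
  ⇒ R(z) = (1 + 3/4z)/(1 − 1/4z).

Need |R(x)|<1, x<0.
x=-1.24: |R|=0.0534
R=−1: 1+3/4x = −1+1/4x ⇒ -1/2x=2 ⇒ x=2/(-1/2)=-4.0000
Confirm numerically:
  x=-3.944: |R|=0.98590 <1
  x=-3.500: |R|=0.86667 <1
  x=-2.348: |R|=0.47952 <1
  x=-1.696: |R|=0.19101 <1
  x=-4.501: |R|=1.11787 >1
  x=-4.088: |R|=1.02176 >1
  x=-4.082: |R|=1.02029 >1
Interval (-4.0000, 0).

left endpoint -4.0000.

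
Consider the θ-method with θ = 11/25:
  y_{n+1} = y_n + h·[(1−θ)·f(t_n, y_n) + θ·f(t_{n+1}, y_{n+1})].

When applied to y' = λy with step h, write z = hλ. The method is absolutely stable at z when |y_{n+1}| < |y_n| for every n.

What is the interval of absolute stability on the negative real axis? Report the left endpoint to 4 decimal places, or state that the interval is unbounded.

On y'=λy, z=hλ:
  y_{n+1} = y_n + z·[14/25·y_n + 11/25·y_{n+1}] ⇒ (1 − 11/25z)y_{n+1} = (1 + 14/25z)y_n
  R(z) = (1 + 14/25z)/(1 − 11/25z).

Find x<0 with |R(x)|<1.
x=-1.31: |R|=0.1690
R=−1: 1+14/25x = −1+11/25x ⇒ -3/25x=2 ⇒ x=2/(-3/25)=-16.6667
Confirm numerically:
  x=-16.160: |R|=0.99250 <1
  x=-14.430: |R|=0.96348 <1
  x=-12.925: |R|=0.93285 <1
  x=-10.506: |R|=0.86852 <1
  x=-17.180: |R|=1.00720 >1
  x=-17.173: |R|=1.00710 >1
Interval (-16.6667, 0).

z∈(-16.6667,0).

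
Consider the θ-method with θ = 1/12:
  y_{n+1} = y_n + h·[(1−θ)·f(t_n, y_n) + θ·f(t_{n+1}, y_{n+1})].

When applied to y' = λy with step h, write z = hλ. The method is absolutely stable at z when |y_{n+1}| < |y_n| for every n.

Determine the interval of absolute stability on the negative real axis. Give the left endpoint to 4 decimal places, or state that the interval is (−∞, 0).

(-2.4000, 0).

With y'=λy (z=hλ):
  y_{n+1} = y_n + z·[11/12·y_n + 1/12·y_{n+1}] ⇒ (1 − 1/12z)y_{n+1} = (1 + 11/12z)y_n
  Hence R(z) = (1 + 11/12z)/(1 − 1/12z).

Boundary: |R(x)|=1, x<0.
x=-1.68: |R|=0.4737
R=−1: 1+11/12x = −1+1/12x ⇒ -5/6x=2 ⇒ x=2/(-5/6)=-2.4000
Confirm numerically:
  x=-2.059: |R|=0.75745 <1
  x=-1.816: |R|=0.57730 <1
  x=-0.969: |R|=0.10340 <1
  x=-2.681: |R|=1.19140 >1
  x=-2.464: |R|=1.04425 >1
So |R|<1 on (-2.4000, 0).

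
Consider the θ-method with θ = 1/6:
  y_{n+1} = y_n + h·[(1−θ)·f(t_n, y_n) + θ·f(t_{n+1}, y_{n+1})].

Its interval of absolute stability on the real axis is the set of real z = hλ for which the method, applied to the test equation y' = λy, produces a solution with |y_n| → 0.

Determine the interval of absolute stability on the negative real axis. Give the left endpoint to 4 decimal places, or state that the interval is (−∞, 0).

On y'=λy, z=hλ:
  y_{n+1} = y_n + z·[5/6·y_n + 1/6·y_{n+1}] ⇒ (1 − 1/6z)y_{n+1} = (1 + 5/6z)y_n
  Hence R(z) = (1 + 5/6z)/(1 − 1/6z).

Find x<0 with |R(x)|<1.
x=-0.99: |R|=0.1502
R=−1: 1+5/6x = −1+1/6x ⇒ -2/3x=2 ⇒ x=2/(-2/3)=-3.0000
Confirm numerically:
  x=-2.642: |R|=0.83430 <1
  x=-2.561: |R|=0.79488 <1
  x=-1.797: |R|=0.38284 <1
  x=-3.555: |R|=1.23234 >1
  x=-3.280: |R|=1.12069 >1
  x=-3.116: |R|=1.05090 >1
So |R|<1 on (-3.0000, 0).

(-3.0000, 0).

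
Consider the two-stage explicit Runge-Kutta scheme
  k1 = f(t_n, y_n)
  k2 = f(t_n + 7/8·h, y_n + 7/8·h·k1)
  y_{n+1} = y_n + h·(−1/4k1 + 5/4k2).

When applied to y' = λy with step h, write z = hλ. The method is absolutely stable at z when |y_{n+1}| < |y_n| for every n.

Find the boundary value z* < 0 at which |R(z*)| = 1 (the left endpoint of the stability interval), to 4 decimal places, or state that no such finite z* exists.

left endpoint -0.9143.

Test eqn y'=λy, z=hλ:
  k1=λy_n ⇒ h·k1=z·y_n;  k2=λ(1+7/8z)y_n ⇒ h·k2=z(1+7/8z)y_n
  y_{n+1}/y_n = 1 − 1/4z + 5/4z(1+7/8z) = 1 + z + 35/32z²
  so R(z) = 1 + z + 35/32z².

Boundary: |R(x)|=1, x<0.
x=-0.76: |R|=0.8718
R=1: x+35/32x²=0 ⇒ x=−32/35=-0.9143; min R=1−1/(4·35/32)=0.7714>−1
Confirm numerically:
  x=-0.750: |R|=0.86523 <1
  x=-0.639: |R|=0.80760 <1
  x=-0.418: |R|=0.77310 <1
  x=-1.387: |R|=1.71712 >1
  x=-1.244: |R|=1.44862 >1
  x=-1.033: |R|=1.13413 >1
So |R|<1 on (-0.9143, 0).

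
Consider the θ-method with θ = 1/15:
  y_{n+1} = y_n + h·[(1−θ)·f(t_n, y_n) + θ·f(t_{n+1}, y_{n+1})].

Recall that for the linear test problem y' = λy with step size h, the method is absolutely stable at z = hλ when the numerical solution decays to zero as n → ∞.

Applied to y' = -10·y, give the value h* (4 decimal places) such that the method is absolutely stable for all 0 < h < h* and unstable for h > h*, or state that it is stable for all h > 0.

(-2.3077,0); λ=-10 ⇒ h* = (30/13)/10 = 0.2308.

Test eqn y'=λy, z=hλ:
  y_{n+1} = y_n + z·[14/15·y_n + 1/15·y_{n+1}] ⇒ (1 − 1/15z)y_{n+1} = (1 + 14/15z)y_n
  ⇒ R(z) = (1 + 14/15z)/(1 − 1/15z).

Solve |R(x)|<1 on ℝ⁻.
x=-0.73: |R|=0.3039
R=−1: 1+14/15x = −1+1/15x ⇒ -13/15x=2 ⇒ x=2/(-13/15)=-2.3077
Confirm numerically:
  x=-1.691: |R|=0.51968 <1
  x=-1.454: |R|=0.32551 <1
  x=-1.126: |R|=0.04738 <1
  x=-1.062: |R|=0.00822 <1
  x=-2.716: |R|=1.29962 >1
  x=-2.698: |R|=1.28670 >1
  x=-2.442: |R|=1.10010 >1
Interval (-2.3077, 0).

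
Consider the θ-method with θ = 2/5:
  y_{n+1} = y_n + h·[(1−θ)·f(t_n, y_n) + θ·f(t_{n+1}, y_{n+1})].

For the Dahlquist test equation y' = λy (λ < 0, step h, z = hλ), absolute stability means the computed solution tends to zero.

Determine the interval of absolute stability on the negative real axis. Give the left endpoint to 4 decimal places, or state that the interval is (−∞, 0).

(-10.0000, 0).

Test eqn y'=λy, z=hλ:
  y_{n+1} = y_n + z·[3/5·y_n + 2/5·y_{n+1}] ⇒ (1 − 2/5z)y_{n+1} = (1 + 3/5z)y_n
  ⇒ R(z) = (1 + 3/5z)/(1 − 2/5z).

Need |R(x)|<1, x<0.
x=-1.05: |R|=0.2606
R=−1: 1+3/5x = −1+2/5x ⇒ -1/5x=2 ⇒ x=2/(-1/5)=-10.0000
Confirm numerically:
  x=-6.717: |R|=0.82191 <1
  x=-6.687: |R|=0.81969 <1
  x=-5.767: |R|=0.74398 <1
  x=-10.241: |R|=1.00946 >1
  x=-10.119: |R|=1.00472 >1
Interval (-10.0000, 0).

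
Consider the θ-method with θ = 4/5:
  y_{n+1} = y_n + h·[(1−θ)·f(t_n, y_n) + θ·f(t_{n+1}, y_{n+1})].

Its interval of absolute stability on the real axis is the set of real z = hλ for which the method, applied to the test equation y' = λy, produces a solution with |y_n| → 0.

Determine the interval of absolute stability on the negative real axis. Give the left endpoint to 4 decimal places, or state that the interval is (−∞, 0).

Set f=λy, z=hλ:
  y_{n+1} = y_n + z·[1/5·y_n + 4/5·y_{n+1}] ⇒ (1 − 4/5z)y_{n+1} = (1 + 1/5z)y_n
  so R(z) = (1 + 1/5z)/(1 − 4/5z).

Boundary: |R(x)|=1, x<0.
x=-0.49: |R|=0.6480
x=-2: |R|=0.2308
x=-10: |R|=0.1111
x=-100: |R|=0.2346
θ=4/5≥1/2 ⇒ |1+1/5x|<|1−4/5x| ∀x<0 ⇒ stable on all of ℝ⁻.

(−∞, 0) — no finite endpoint.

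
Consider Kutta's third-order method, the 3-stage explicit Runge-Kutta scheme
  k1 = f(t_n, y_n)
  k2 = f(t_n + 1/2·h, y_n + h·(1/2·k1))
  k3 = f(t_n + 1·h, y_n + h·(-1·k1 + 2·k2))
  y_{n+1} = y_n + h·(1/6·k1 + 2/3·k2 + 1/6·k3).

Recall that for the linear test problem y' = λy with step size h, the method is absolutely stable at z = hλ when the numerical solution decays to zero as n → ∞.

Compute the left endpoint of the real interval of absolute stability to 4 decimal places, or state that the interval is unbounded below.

With y'=λy (z=hλ):
  order 3, 3-stage ⇒ R(z)=1+z+z^2/2+z^3/6
  (e.g. R(-0.5)=0.60417, |R|=0.60417)

Boundary: |R(x)|=1, x<0.
x=-0.5: |R|=0.6042
|R(-2.84)|=1.6249 |R(-2.39)|=0.8093 |R(-1.76)|=0.1198
Bisect:
  x_lo=-2.9640 |R|=1.9113  x_hi=-0.3280 |R|=0.7199
  mid=-1.64598 |R|=0.03458 →hi
  mid=-2.30499 |R|=0.68956 →hi
  mid=-2.63450 |R|=1.21170 →lo
  mid=-2.46975 |R|=0.93068 →hi
  mid=-2.55212 |R|=1.06593 →lo
  mid=-2.51093 |R|=0.99702 →hi
  mid=-2.53153 |R|=1.03115 →lo
  mid=-2.52123 |R|=1.01401 →lo
  ...
  [-2.51286,-2.51270] ⇒ x*=-2.5127
So |R|<1 on (-2.5127, 0).

z* = -2.5127.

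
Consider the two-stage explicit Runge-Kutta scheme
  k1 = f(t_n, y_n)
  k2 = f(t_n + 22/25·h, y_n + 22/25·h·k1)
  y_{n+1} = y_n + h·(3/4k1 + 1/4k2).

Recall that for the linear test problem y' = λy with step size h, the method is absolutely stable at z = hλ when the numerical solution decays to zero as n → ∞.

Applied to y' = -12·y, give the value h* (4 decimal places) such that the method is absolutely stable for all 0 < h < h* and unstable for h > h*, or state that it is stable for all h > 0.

(-4.5455,0); λ=-12 ⇒ h* = (50/11)/12 = 0.3788.

Set f=λy, z=hλ:
  k1=λy_n ⇒ h·k1=z·y_n;  k2=λ(1+22/25z)y_n ⇒ h·k2=z(1+22/25z)y_n
  y_{n+1}/y_n = 1 + 3/4z + 1/4z(1+22/25z) = 1 + z + 11/50z²
  Hence R(z) = 1 + z + 11/50z².

Solve |R(x)|<1 on ℝ⁻.
x=-1.28: |R|=0.0804
R=1: x+11/50x²=0 ⇒ x=−50/11=-4.5455; min R=1−1/(4·11/50)=-0.1364>−1
Confirm numerically:
  x=-3.959: |R|=0.48921 <1
  x=-3.202: |R|=0.05362 <1
  x=-2.461: |R|=0.12857 <1
  x=-5.118: |R|=1.64466 >1
  x=-5.000: |R|=1.50000 >1
  x=-4.877: |R|=1.35573 >1
Interval (-4.5455, 0).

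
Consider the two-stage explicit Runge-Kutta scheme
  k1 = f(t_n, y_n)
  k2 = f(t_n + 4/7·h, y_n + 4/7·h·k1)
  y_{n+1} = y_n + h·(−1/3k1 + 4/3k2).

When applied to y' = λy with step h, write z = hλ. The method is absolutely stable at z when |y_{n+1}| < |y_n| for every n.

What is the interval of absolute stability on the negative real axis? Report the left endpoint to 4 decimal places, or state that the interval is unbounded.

Test eqn y'=λy, z=hλ:
  k1=λy_n ⇒ h·k1=z·y_n;  k2=λ(1+4/7z)y_n ⇒ h·k2=z(1+4/7z)y_n
  y_{n+1}/y_n = 1 − 1/3z + 4/3z(1+4/7z) = 1 + z + 16/21z²
  ⇒ R(z) = 1 + z + 16/21z².

Solve |R(x)|<1 on ℝ⁻.
x=-0.68: |R|=0.6723
R=1: x+16/21x²=0 ⇒ x=−21/16=-1.3125; min R=1−1/(4·16/21)=0.6719>−1
Confirm numerically:
  x=-1.155: |R|=0.86140 <1
  x=-1.134: |R|=0.84578 <1
  x=-1.063: |R|=0.79793 <1
  x=-1.908: |R|=1.86569 >1
  x=-1.868: |R|=1.79061 >1
Stable set (-1.3125, 0).

z∈(-1.3125,0).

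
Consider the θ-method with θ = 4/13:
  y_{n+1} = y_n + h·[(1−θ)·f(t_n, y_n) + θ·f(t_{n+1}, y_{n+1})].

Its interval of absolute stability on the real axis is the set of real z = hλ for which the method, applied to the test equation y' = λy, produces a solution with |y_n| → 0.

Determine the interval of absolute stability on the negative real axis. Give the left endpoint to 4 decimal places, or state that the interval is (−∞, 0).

With y'=λy (z=hλ):
  y_{n+1} = y_n + z·[9/13·y_n + 4/13·y_{n+1}] ⇒ (1 − 4/13z)y_{n+1} = (1 + 9/13z)y_n
  so R(z) = (1 + 9/13z)/(1 − 4/13z).

Need |R(x)|<1, x<0.
x=-1.77: |R|=0.1459
R=−1: 1+9/13x = −1+4/13x ⇒ -5/13x=2 ⇒ x=2/(-5/13)=-5.2000
Confirm numerically:
  x=-4.609: |R|=0.90600 <1
  x=-4.080: |R|=0.80900 <1
  x=-3.856: |R|=0.76358 <1
  x=-3.337: |R|=0.64646 <1
  x=-5.545: |R|=1.04903 >1
  x=-5.311: |R|=1.01621 >1
Interval (-5.2000, 0).

(-5.2000, 0).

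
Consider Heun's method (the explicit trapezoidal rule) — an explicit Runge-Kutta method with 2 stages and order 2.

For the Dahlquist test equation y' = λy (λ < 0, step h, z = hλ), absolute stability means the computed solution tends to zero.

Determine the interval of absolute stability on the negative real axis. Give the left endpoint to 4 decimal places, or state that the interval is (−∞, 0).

Set f=λy, z=hλ:
  order 2, 2-stage ⇒ R(z)=1+z+z^2/2
  (e.g. R(-0.92)=0.50320, |R|=0.50320)

Find x<0 with |R(x)|<1.
x=-0.92: |R|=0.5032
|R(-1.93)|=0.9325 |R(-1.85)|=0.8613 |R(-0.64)|=0.5648
Bisect:
  x_lo=-2.3279 |R|=1.3816  x_hi=-0.1169 |R|=0.8899
  mid=-1.22241 |R|=0.52473 →hi
  mid=-1.77514 |R|=0.80042 →hi
  mid=-2.05151 |R|=1.05284 →lo
  mid=-1.91333 |R|=0.91708 →hi
  mid=-1.98242 |R|=0.98257 →hi
  mid=-2.01696 |R|=1.01711 →lo
  mid=-1.99969 |R|=0.99969 →hi
  mid=-2.00833 |R|=1.00836 →lo
  ...
  [-2.00010,-1.99996] ⇒ x*=-2.0000
Stable set (-2.0000, 0).

z∈(-2.0000,0).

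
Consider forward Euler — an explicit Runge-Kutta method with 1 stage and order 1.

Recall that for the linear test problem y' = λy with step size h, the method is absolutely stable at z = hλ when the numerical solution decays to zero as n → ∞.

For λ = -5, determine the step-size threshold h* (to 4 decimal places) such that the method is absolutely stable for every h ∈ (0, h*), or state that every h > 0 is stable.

(-2.0000,0); λ=-5 ⇒ h* = 0.4000.

With y'=λy (z=hλ):
  order 1, 1-stage ⇒ R(z)=1+z
  (e.g. R(-0.65)=0.35000, |R|=0.35000)

Solve |R(x)|<1 on ℝ⁻.
x=-0.65: |R|=0.3500
|R(-1.46)|=0.4600 |R(-0.72)|=0.2800 |R(-0.7)|=0.3000
Bisect:
  x_lo=-2.4661 |R|=1.4661  x_hi=-0.3527 |R|=0.6473
  mid=-1.40941 |R|=0.40941 →hi
  mid=-1.93777 |R|=0.93777 →hi
  mid=-2.20196 |R|=1.20196 →lo
  mid=-2.06986 |R|=1.06986 →lo
  mid=-2.00382 |R|=1.00382 →lo
  mid=-1.97080 |R|=0.97080 →hi
  mid=-1.98731 |R|=0.98731 →hi
  mid=-1.99556 |R|=0.99556 →hi
  mid=-1.99969 |R|=0.99969 →hi
  mid=-2.00176 |R|=1.00176 →lo
  ...
  [-2.00008,-1.99995] ⇒ x*=-2.0000
Stable set (-2.0000, 0).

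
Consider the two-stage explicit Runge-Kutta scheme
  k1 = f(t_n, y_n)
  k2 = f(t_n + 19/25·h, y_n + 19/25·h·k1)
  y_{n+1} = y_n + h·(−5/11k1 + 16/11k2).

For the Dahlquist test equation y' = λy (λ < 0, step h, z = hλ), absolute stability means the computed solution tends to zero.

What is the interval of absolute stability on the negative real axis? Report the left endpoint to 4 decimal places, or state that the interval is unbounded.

Test eqn y'=λy, z=hλ:
  k1=λy_n ⇒ h·k1=z·y_n;  k2=λ(1+19/25z)y_n ⇒ h·k2=z(1+19/25z)y_n
  y_{n+1}/y_n = 1 − 5/11z + 16/11z(1+19/25z) = 1 + z + 304/275z²
  so R(z) = 1 + z + 304/275z².

Need |R(x)|<1, x<0.
x=-1.06: |R|=1.1821
R=1: x+304/275x²=0 ⇒ x=−275/304=-0.9046; min R=1−1/(4·304/275)=0.7738>−1
Confirm numerically:
  x=-0.877: |R|=0.97324 <1
  x=-0.863: |R|=0.96031 <1
  x=-0.735: |R|=0.86219 <1
  x=-0.701: |R|=0.84222 <1
  x=-1.342: |R|=1.64888 >1
  x=-1.054: |R|=1.17407 >1
  x=-1.044: |R|=1.16087 >1
So |R|<1 on (-0.9046, 0).

z∈(-0.9046,0).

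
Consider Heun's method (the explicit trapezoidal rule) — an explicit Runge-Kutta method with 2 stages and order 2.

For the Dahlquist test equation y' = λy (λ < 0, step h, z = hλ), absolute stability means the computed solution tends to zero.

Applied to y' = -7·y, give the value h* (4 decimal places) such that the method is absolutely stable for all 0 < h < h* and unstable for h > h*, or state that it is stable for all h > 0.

(-2.0000,0); λ=-7 ⇒ h* = 0.2857.

With y'=λy (z=hλ):
  order 2, 2-stage ⇒ R(z)=1+z+z^2/2
  (e.g. R(-0.67)=0.55445, |R|=0.55445)

Find x<0 with |R(x)|<1.
x=-0.67: |R|=0.5544
|R(-2.16)|=1.1728 |R(-1.54)|=0.6458 |R(-0.65)|=0.5613
Bisect:
  x_lo=-2.5813 |R|=1.7503  x_hi=-0.1240 |R|=0.8836
  mid=-1.35270 |R|=0.56220 →hi
  mid=-1.96702 |R|=0.96757 →hi
  mid=-2.27419 |R|=1.31178 →lo
  mid=-2.12061 |R|=1.12788 →lo
  mid=-2.04381 |R|=1.04477 →lo
  mid=-2.00542 |R|=1.00543 →lo
  mid=-1.98622 |R|=0.98632 →hi
  mid=-1.99582 |R|=0.99583 →hi
  mid=-2.00062 |R|=1.00062 →lo
  mid=-1.99822 |R|=0.99822 →hi
  ...
  [-2.00002,-1.99987] ⇒ x*=-2.0000
Interval (-2.0000, 0).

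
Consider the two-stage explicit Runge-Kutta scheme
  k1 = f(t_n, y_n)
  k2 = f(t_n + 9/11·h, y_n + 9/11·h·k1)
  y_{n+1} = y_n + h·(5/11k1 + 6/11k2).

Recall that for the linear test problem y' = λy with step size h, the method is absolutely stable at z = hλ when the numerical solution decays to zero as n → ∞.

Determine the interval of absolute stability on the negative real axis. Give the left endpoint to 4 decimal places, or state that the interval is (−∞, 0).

(-2.2407, 0).

Test eqn y'=λy, z=hλ:
  k1=λy_n ⇒ h·k1=z·y_n;  k2=λ(1+9/11z)y_n ⇒ h·k2=z(1+9/11z)y_n
  y_{n+1}/y_n = 1 + 5/11z + 6/11z(1+9/11z) = 1 + z + 54/121z²
  ⇒ R(z) = 1 + z + 54/121z².

Need |R(x)|<1, x<0.
x=-1.55: |R|=0.5222
R=1: x+54/121x²=0 ⇒ x=−121/54=-2.2407; min R=1−1/(4·54/121)=0.4398>−1
Confirm numerically:
  x=-2.135: |R|=0.89925 <1
  x=-2.040: |R|=0.81724 <1
  x=-1.689: |R|=0.58412 <1
  x=-1.610: |R|=0.54680 <1
  x=-2.797: |R|=1.69435 >1
  x=-2.424: |R|=1.19825 >1
Stable set (-2.2407, 0).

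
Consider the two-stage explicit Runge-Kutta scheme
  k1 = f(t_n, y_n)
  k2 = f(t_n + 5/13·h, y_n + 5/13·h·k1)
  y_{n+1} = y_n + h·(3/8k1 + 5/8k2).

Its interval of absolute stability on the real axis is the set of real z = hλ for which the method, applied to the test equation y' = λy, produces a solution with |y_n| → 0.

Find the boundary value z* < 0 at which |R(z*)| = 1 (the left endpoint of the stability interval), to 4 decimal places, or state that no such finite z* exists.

Test eqn y'=λy, z=hλ:
  k1=λy_n ⇒ h·k1=z·y_n;  k2=λ(1+5/13z)y_n ⇒ h·k2=z(1+5/13z)y_n
  y_{n+1}/y_n = 1 + 3/8z + 5/8z(1+5/13z) = 1 + z + 25/104z²
  R(z) = 1 + z + 25/104z².

Solve |R(x)|<1 on ℝ⁻.
x=-1.32: |R|=0.0988
R=1: x+25/104x²=0 ⇒ x=−104/25=-4.1600; min R=1−1/(4·25/104)=-0.0400>−1
Confirm numerically:
  x=-3.892: |R|=0.74927 <1
  x=-2.652: |R|=0.03865 <1
  x=-2.621: |R|=0.03036 <1
  x=-2.526: |R|=0.00782 <1
  x=-4.430: |R|=1.28752 >1
  x=-4.406: |R|=1.26055 >1
  x=-4.291: |R|=1.13513 >1
So |R|<1 on (-4.1600, 0).

left endpoint -4.1600.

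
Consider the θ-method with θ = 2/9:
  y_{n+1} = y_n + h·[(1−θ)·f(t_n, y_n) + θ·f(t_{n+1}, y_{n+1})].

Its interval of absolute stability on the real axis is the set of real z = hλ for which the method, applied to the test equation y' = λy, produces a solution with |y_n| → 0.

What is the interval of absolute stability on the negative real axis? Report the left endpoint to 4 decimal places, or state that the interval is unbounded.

(-3.6000, 0).

On y'=λy, z=hλ:
  y_{n+1} = y_n + z·[7/9·y_n + 2/9·y_{n+1}] ⇒ (1 − 2/9z)y_{n+1} = (1 + 7/9z)y_n
  ⇒ R(z) = (1 + 7/9z)/(1 − 2/9z).

Need |R(x)|<1, x<0.
x=-1.37: |R|=0.0503
R=−1: 1+7/9x = −1+2/9x ⇒ -5/9x=2 ⇒ x=2/(-5/9)=-3.6000
Confirm numerically:
  x=-2.495: |R|=0.60508 <1
  x=-2.438: |R|=0.58129 <1
  x=-2.370: |R|=0.55240 <1
  x=-1.979: |R|=0.37452 <1
  x=-4.007: |R|=1.11961 >1
  x=-3.634: |R|=1.01045 >1
So |R|<1 on (-3.6000, 0).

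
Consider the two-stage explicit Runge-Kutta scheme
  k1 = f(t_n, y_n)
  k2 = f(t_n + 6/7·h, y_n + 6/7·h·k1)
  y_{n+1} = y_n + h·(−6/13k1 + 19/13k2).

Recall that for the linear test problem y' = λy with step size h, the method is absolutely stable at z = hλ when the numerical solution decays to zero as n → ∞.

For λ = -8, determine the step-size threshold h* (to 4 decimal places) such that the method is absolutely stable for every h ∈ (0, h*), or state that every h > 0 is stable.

With y'=λy (z=hλ):
  k1=λy_n ⇒ h·k1=z·y_n;  k2=λ(1+6/7z)y_n ⇒ h·k2=z(1+6/7z)y_n
  y_{n+1}/y_n = 1 − 6/13z + 19/13z(1+6/7z) = 1 + z + 114/91z²
  so R(z) = 1 + z + 114/91z².

Need |R(x)|<1, x<0.
x=-1.53: |R|=2.4026
R=1: x+114/91x²=0 ⇒ x=−91/114=-0.7982; min R=1−1/(4·114/91)=0.8004>−1
Confirm numerically:
  x=-0.683: |R|=0.90139 <1
  x=-0.626: |R|=0.86492 <1
  x=-0.480: |R|=0.80863 <1
  x=-1.325: |R|=1.87435 >1
  x=-0.866: |R|=1.07351 >1
Stable set (-0.7982, 0).

(-0.7982,0); λ=-8 ⇒ h* = (91/114)/8 = 0.0998.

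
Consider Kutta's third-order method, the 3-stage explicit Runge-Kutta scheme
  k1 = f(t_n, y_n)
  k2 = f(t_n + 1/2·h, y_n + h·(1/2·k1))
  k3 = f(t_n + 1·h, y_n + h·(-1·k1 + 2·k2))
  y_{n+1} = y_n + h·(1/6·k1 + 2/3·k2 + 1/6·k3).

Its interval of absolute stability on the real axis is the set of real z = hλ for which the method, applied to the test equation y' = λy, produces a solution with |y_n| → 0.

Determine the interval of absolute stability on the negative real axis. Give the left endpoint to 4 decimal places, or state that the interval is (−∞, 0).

With y'=λy (z=hλ):
  order 3, 3-stage ⇒ R(z)=1+z+z^2/2+z^3/6
  (e.g. R(-0.43)=0.64920, |R|=0.64920)

Solve |R(x)|<1 on ℝ⁻.
x=-0.43: |R|=0.6492
|R(-2.77)|=1.4759 |R(-2.56)|=1.0794 |R(-1.13)|=0.2680
Bisect:
  x_lo=-3.1801 |R|=2.4836  x_hi=-0.1008 |R|=0.9041
  mid=-1.64046 |R|=0.03068 →hi
  mid=-2.41028 |R|=0.83928 →hi
  mid=-2.79518 |R|=1.52848 →lo
  mid=-2.60273 |R|=1.15420 →lo
  mid=-2.50650 |R|=0.98977 →hi
  mid=-2.55462 |R|=1.07018 →lo
  mid=-2.53056 |R|=1.02953 →lo
  ...
  [-2.51289,-2.51271] ⇒ x*=-2.5127
Interval (-2.5127, 0).

z∈(-2.5127,0).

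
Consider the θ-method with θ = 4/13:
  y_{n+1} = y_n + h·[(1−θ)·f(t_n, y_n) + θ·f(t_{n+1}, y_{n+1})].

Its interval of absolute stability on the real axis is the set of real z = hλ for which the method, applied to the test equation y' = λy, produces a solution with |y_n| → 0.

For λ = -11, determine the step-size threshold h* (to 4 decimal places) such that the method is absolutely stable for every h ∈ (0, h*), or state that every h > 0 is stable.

With y'=λy (z=hλ):
  y_{n+1} = y_n + z·[9/13·y_n + 4/13·y_{n+1}] ⇒ (1 − 4/13z)y_{n+1} = (1 + 9/13z)y_n
  R(z) = (1 + 9/13z)/(1 − 4/13z).

Boundary: |R(x)|=1, x<0.
x=-1.65: |R|=0.0944
R=−1: 1+9/13x = −1+4/13x ⇒ -5/13x=2 ⇒ x=2/(-5/13)=-5.2000
Confirm numerically:
  x=-3.520: |R|=0.68981 <1
  x=-2.829: |R|=0.51246 <1
  x=-2.561: |R|=0.43233 <1
  x=-5.783: |R|=1.08068 >1
  x=-5.439: |R|=1.03438 >1
Interval (-5.2000, 0).

(-5.2000,0); λ=-11 ⇒ h* = (26/5)/11 = 0.4727.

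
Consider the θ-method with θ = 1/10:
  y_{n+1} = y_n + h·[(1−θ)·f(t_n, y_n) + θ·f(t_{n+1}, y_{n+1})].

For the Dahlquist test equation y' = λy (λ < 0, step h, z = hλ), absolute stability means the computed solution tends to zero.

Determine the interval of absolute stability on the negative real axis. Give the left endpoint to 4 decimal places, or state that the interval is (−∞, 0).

z∈(-2.5000,0).

With y'=λy (z=hλ):
  y_{n+1} = y_n + z·[9/10·y_n + 1/10·y_{n+1}] ⇒ (1 − 1/10z)y_{n+1} = (1 + 9/10z)y_n
  so R(z) = (1 + 9/10z)/(1 − 1/10z).

Boundary: |R(x)|=1, x<0.
x=-1.39: |R|=0.2204
R=−1: 1+9/10x = −1+1/10x ⇒ -4/5x=2 ⇒ x=2/(-4/5)=-2.5000
Confirm numerically:
  x=-2.133: |R|=0.75802 <1
  x=-1.182: |R|=0.05706 <1
  x=-1.170: |R|=0.04745 <1
  x=-1.129: |R|=0.01447 <1
  x=-2.774: |R|=1.17160 >1
  x=-2.693: |R|=1.12164 >1
  x=-2.574: |R|=1.04708 >1
Stable set (-2.5000, 0).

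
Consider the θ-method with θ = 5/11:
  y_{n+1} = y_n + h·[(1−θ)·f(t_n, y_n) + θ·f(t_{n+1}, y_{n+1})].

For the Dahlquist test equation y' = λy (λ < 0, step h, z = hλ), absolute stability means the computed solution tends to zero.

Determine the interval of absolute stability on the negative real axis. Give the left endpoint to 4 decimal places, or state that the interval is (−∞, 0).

(-22.0000, 0).

With y'=λy (z=hλ):
  y_{n+1} = y_n + z·[6/11·y_n + 5/11·y_{n+1}] ⇒ (1 − 5/11z)y_{n+1} = (1 + 6/11z)y_n
  R(z) = (1 + 6/11z)/(1 − 5/11z).

Find x<0 with |R(x)|<1.
x=-1.74: |R|=0.0284
R=−1: 1+6/11x = −1+5/11x ⇒ -1/11x=2 ⇒ x=2/(-1/11)=-22.0000
Confirm numerically:
  x=-21.285: |R|=0.99391 <1
  x=-17.008: |R|=0.94802 <1
  x=-16.657: |R|=0.94333 <1
  x=-13.820: |R|=0.89788 <1
  x=-22.532: |R|=1.00430 >1
  x=-22.507: |R|=1.00410 >1
  x=-22.033: |R|=1.00027 >1
Interval (-22.0000, 0).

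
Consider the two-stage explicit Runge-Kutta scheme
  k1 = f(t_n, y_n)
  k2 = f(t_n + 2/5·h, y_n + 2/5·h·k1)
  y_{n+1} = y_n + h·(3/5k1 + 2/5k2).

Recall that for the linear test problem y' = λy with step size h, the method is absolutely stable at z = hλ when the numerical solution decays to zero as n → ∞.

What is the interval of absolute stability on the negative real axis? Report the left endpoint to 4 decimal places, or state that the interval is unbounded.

(-6.2500, 0).

Set f=λy, z=hλ:
  k1=λy_n ⇒ h·k1=z·y_n;  k2=λ(1+2/5z)y_n ⇒ h·k2=z(1+2/5z)y_n
  y_{n+1}/y_n = 1 + 3/5z + 2/5z(1+2/5z) = 1 + z + 4/25z²
  ⇒ R(z) = 1 + z + 4/25z².

Boundary: |R(x)|=1, x<0.
x=-1.49: |R|=0.1348
R=1: x+4/25x²=0 ⇒ x=−25/4=-6.2500; min R=1−1/(4·4/25)=-0.5625>−1
Confirm numerically:
  x=-5.192: |R|=0.12110 <1
  x=-4.800: |R|=0.11360 <1
  x=-4.605: |R|=0.21204 <1
  x=-6.789: |R|=1.58548 >1
  x=-6.492: |R|=1.25137 >1
  x=-6.409: |R|=1.16304 >1
Stable set (-6.2500, 0).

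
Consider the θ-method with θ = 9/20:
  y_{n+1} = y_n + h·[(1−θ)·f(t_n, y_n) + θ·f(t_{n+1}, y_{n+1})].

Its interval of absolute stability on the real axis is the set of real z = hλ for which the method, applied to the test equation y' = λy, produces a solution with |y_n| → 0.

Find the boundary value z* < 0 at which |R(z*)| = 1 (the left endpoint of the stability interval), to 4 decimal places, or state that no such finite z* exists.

Test eqn y'=λy, z=hλ:
  y_{n+1} = y_n + z·[11/20·y_n + 9/20·y_{n+1}] ⇒ (1 − 9/20z)y_{n+1} = (1 + 11/20z)y_n
  Hence R(z) = (1 + 11/20z)/(1 − 9/20z).

Boundary: |R(x)|=1, x<0.
x=-1.61: |R|=0.0664
R=−1: 1+11/20x = −1+9/20x ⇒ -1/10x=2 ⇒ x=2/(-1/10)=-20.0000
Confirm numerically:
  x=-18.327: |R|=0.98191 <1
  x=-11.969: |R|=0.87424 <1
  x=-11.772: |R|=0.86934 <1
  x=-10.997: |R|=0.84865 <1
  x=-20.127: |R|=1.00126 >1
  x=-20.023: |R|=1.00023 >1
So |R|<1 on (-20.0000, 0).

left endpoint -20.0000.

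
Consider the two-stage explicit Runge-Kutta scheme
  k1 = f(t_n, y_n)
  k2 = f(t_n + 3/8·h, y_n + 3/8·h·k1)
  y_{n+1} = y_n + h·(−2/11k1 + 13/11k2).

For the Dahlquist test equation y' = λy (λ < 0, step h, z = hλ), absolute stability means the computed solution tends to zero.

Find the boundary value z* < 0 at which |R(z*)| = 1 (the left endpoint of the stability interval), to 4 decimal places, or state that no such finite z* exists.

left endpoint -2.2564.

With y'=λy (z=hλ):
  k1=λy_n ⇒ h·k1=z·y_n;  k2=λ(1+3/8z)y_n ⇒ h·k2=z(1+3/8z)y_n
  y_{n+1}/y_n = 1 − 2/11z + 13/11z(1+3/8z) = 1 + z + 39/88z²
  ⇒ R(z) = 1 + z + 39/88z².

Need |R(x)|<1, x<0.
x=-1.24: |R|=0.4414
R=1: x+39/88x²=0 ⇒ x=−88/39=-2.2564; min R=1−1/(4·39/88)=0.4359>−1
Confirm numerically:
  x=-2.074: |R|=0.83234 <1
  x=-1.321: |R|=0.45237 <1
  x=-1.310: |R|=0.45054 <1
  x=-2.525: |R|=1.30056 >1
  x=-2.413: |R|=1.16746 >1
  x=-2.366: |R|=1.11491 >1
So |R|<1 on (-2.2564, 0).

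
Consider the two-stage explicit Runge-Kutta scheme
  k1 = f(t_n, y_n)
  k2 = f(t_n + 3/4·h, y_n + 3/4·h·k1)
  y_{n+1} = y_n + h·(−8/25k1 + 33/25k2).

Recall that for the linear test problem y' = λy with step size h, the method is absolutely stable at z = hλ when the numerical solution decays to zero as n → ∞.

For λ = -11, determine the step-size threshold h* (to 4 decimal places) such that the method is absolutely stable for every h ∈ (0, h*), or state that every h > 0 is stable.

Set f=λy, z=hλ:
  k1=λy_n ⇒ h·k1=z·y_n;  k2=λ(1+3/4z)y_n ⇒ h·k2=z(1+3/4z)y_n
  y_{n+1}/y_n = 1 − 8/25z + 33/25z(1+3/4z) = 1 + z + 99/100z²
  Hence R(z) = 1 + z + 99/100z².

Need |R(x)|<1, x<0.
x=-1.6: |R|=1.9344
R=1: x+99/100x²=0 ⇒ x=−100/99=-1.0101; min R=1−1/(4·99/100)=0.7475>−1
Confirm numerically:
  x=-0.973: |R|=0.96426 <1
  x=-0.868: |R|=0.87789 <1
  x=-0.614: |R|=0.75923 <1
  x=-0.524: |R|=0.74783 <1
  x=-1.447: |R|=1.62587 >1
  x=-1.230: |R|=1.26777 >1
  x=-1.069: |R|=1.06233 >1
Interval (-1.0101, 0).

(-1.0101,0); λ=-11 ⇒ h* = (100/99)/11 = 0.0918.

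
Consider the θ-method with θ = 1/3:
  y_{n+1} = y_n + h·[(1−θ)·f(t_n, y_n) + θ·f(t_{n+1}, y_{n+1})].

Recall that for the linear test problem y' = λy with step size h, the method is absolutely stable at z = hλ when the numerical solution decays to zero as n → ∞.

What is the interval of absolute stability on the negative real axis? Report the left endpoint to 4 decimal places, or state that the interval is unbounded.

Test eqn y'=λy, z=hλ:
  y_{n+1} = y_n + z·[2/3·y_n + 1/3·y_{n+1}] ⇒ (1 − 1/3z)y_{n+1} = (1 + 2/3z)y_n
  Hence R(z) = (1 + 2/3z)/(1 − 1/3z).

Find x<0 with |R(x)|<1.
x=-0.49: |R|=0.5788
R=−1: 1+2/3x = −1+1/3x ⇒ -1/3x=2 ⇒ x=2/(-1/3)=-6.0000
Confirm numerically:
  x=-5.432: |R|=0.93264 <1
  x=-5.057: |R|=0.88296 <1
  x=-2.901: |R|=0.47483 <1
  x=-6.264: |R|=1.02850 >1
  x=-6.219: |R|=1.02376 >1
  x=-6.081: |R|=1.00892 >1
So |R|<1 on (-6.0000, 0).

z∈(-6.0000,0).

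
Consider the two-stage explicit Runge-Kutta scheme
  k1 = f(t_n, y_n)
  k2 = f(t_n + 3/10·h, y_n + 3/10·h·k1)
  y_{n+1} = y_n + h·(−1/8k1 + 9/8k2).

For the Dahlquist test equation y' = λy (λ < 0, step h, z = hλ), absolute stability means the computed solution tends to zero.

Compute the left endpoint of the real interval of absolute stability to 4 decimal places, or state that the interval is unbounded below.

left endpoint -2.9630.

On y'=λy, z=hλ:
  k1=λy_n ⇒ h·k1=z·y_n;  k2=λ(1+3/10z)y_n ⇒ h·k2=z(1+3/10z)y_n
  y_{n+1}/y_n = 1 − 1/8z + 9/8z(1+3/10z) = 1 + z + 27/80z²
  R(z) = 1 + z + 27/80z².

Need |R(x)|<1, x<0.
x=-0.34: |R|=0.6990
R=1: x+27/80x²=0 ⇒ x=−80/27=-2.9630; min R=1−1/(4·27/80)=0.2593>−1
Confirm numerically:
  x=-2.908: |R|=0.94606 <1
  x=-2.623: |R|=0.69904 <1
  x=-1.673: |R|=0.27164 <1
  x=-1.435: |R|=0.25999 <1
  x=-3.377: |R|=1.47189 >1
  x=-3.297: |R|=1.37170 >1
  x=-2.995: |R|=1.03238 >1
So |R|<1 on (-2.9630, 0).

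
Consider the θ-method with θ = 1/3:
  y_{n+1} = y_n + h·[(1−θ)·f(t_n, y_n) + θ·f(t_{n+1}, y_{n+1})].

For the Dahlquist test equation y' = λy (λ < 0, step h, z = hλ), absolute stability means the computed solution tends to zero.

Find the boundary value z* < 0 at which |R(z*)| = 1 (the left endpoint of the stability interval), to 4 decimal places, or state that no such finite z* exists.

Set f=λy, z=hλ:
  y_{n+1} = y_n + z·[2/3·y_n + 1/3·y_{n+1}] ⇒ (1 − 1/3z)y_{n+1} = (1 + 2/3z)y_n
  ⇒ R(z) = (1 + 2/3z)/(1 − 1/3z).

Boundary: |R(x)|=1, x<0.
x=-0.62: |R|=0.4862
R=−1: 1+2/3x = −1+1/3x ⇒ -1/3x=2 ⇒ x=2/(-1/3)=-6.0000
Confirm numerically:
  x=-5.703: |R|=0.96587 <1
  x=-5.587: |R|=0.95190 <1
  x=-5.229: |R|=0.90631 <1
  x=-4.807: |R|=0.84719 <1
  x=-6.492: |R|=1.05183 >1
  x=-6.206: |R|=1.02238 >1
  x=-6.037: |R|=1.00409 >1
So |R|<1 on (-6.0000, 0).

z* = -6.0000.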